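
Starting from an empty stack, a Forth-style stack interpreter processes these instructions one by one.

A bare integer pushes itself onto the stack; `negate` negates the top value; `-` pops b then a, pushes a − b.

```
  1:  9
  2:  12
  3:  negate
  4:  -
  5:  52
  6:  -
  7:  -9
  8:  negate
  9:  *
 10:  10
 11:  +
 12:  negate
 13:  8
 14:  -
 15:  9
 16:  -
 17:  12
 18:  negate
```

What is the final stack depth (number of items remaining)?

2

9      : 9
12     : 9 12
negate : 9 -12
-      : 21
52     : 21 52
-      : -31
-9     : -31 -9
negate : -31 9
*      : -279
10     : -279 10
+      : -269
negate : 269
8      : 269 8
-      : 261
9      : 261 9
-      : 252
12     : 252 12
negate : 252 -12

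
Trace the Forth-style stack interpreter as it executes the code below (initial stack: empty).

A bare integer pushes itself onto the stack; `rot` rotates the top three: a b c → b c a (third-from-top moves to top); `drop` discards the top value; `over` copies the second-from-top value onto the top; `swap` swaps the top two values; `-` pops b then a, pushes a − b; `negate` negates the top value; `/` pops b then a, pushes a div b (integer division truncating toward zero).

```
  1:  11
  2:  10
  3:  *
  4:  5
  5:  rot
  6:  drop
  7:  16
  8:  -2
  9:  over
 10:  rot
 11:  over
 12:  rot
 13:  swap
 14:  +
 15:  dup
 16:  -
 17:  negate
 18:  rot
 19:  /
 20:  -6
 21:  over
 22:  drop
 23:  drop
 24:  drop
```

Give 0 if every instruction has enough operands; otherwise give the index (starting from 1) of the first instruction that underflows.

5

11 : 11
10 : 11 10
*  : 110
5  : 110 5
rot  — needs 3 operands, stack has 2 → underflow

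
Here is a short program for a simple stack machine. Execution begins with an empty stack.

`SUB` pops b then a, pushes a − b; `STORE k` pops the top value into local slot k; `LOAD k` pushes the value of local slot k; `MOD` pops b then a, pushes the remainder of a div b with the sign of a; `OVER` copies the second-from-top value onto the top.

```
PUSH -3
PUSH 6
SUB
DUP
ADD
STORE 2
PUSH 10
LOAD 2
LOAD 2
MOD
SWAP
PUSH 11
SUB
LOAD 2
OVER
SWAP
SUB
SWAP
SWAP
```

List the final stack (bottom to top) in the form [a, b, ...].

PUSH -3  [-3]
PUSH 6   [-3, 6]
SUB      [-9]
DUP      [-9, -9]
ADD      [-18]
STORE 2  []
PUSH 10  [10]
LOAD 2   [10, -18]
LOAD 2   [10, -18, -18]
MOD      [10, 0]
SWAP     [0, 10]
PUSH 11  [0, 10, 11]
SUB      [0, -1]
LOAD 2   [0, -1, -18]
OVER     [0, -1, -18, -1]
SWAP     [0, -1, -1, -18]
SUB      [0, -1, 17]
SWAP     [0, 17, -1]
SWAP     [0, -1, 17]

[0, -1, 17]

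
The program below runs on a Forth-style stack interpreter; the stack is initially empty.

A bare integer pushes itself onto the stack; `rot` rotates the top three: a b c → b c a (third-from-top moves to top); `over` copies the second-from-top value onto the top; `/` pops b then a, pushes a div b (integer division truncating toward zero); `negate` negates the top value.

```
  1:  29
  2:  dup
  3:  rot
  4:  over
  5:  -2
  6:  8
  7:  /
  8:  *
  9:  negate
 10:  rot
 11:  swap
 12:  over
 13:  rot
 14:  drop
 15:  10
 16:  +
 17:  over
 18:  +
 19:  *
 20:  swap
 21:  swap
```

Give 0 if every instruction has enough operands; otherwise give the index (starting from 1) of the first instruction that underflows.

3

29  -> 29
dup -> 29 29
rot  — needs 3 operands, stack has 2 → underflow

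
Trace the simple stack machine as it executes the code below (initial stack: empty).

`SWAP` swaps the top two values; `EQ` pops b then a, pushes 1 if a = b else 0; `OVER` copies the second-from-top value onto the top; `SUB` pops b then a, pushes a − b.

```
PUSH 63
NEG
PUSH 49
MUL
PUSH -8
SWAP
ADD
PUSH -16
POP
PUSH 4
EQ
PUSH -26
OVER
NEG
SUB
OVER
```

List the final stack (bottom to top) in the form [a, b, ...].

PUSH 63  -> [63]
NEG      -> [-63]
PUSH 49  -> [-63, 49]
MUL      -> [-3087]
PUSH -8  -> [-3087, -8]
SWAP     -> [-8, -3087]
ADD      -> [-3095]
PUSH -16 -> [-3095, -16]
POP      -> [-3095]
PUSH 4   -> [-3095, 4]
EQ       -> [0]
PUSH -26 -> [0, -26]
OVER     -> [0, -26, 0]
NEG      -> [0, -26, 0]
SUB      -> [0, -26]
OVER     -> [0, -26, 0]

[0, -26, 0]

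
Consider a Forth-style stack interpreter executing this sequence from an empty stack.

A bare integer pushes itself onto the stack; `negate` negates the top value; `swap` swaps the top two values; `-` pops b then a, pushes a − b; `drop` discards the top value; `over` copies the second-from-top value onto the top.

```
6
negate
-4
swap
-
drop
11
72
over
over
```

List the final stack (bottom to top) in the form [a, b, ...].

6       [6]
negate  [-6]
-4      [-6, -4]
swap    [-4, -6]
-       [2]
drop    []
11      [11]
72      [11, 72]
over    [11, 72, 11]
over    [11, 72, 11, 72]

[11, 72, 11, 72]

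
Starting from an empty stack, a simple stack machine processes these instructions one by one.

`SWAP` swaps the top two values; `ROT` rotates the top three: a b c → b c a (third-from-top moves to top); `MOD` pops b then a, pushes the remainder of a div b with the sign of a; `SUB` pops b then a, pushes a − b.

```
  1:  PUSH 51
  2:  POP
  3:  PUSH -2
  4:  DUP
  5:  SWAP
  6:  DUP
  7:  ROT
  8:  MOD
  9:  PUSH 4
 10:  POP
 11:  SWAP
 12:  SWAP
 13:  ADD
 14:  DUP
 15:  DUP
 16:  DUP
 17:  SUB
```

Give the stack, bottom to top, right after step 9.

[-2, 0, 4]

PUSH 51 -> [51]
POP     -> []
PUSH -2 -> [-2]
DUP     -> [-2, -2]
SWAP    -> [-2, -2]
DUP     -> [-2, -2, -2]
ROT     -> [-2, -2, -2]
MOD     -> [-2, 0]
PUSH 4  -> [-2, 0, 4]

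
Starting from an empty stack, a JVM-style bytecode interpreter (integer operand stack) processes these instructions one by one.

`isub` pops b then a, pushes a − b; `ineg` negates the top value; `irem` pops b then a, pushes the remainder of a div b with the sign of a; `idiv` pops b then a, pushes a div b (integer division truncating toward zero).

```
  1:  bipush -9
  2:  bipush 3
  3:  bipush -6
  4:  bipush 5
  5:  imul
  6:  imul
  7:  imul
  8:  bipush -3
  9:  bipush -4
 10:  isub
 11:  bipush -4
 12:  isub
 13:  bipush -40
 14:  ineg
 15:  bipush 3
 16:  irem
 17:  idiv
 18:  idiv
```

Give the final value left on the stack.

162

bipush -9  → [-9]
bipush 3   → [-9, 3]
bipush -6  → [-9, 3, -6]
bipush 5   → [-9, 3, -6, 5]
imul       → [-9, 3, -30]
imul       → [-9, -90]
imul       → [810]
bipush -3  → [810, -3]
bipush -4  → [810, -3, -4]
isub       → [810, 1]
bipush -4  → [810, 1, -4]
isub       → [810, 5]
bipush -40 → [810, 5, -40]
ineg       → [810, 5, 40]
bipush 3   → [810, 5, 40, 3]
irem       → [810, 5, 1]
idiv       → [810, 5]
idiv       → [162]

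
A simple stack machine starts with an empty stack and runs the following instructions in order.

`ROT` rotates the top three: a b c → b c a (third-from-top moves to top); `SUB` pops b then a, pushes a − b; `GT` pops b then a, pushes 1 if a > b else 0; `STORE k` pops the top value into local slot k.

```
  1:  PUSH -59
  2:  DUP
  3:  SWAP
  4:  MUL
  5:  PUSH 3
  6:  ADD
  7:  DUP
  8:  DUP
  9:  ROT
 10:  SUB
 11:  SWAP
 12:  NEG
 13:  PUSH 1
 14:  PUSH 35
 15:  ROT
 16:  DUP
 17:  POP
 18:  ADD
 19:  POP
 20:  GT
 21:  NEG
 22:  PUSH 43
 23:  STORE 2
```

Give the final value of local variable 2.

43

PUSH -59  [-59]
DUP       [-59, -59]
SWAP      [-59, -59]
MUL       [3481]
PUSH 3    [3481, 3]
ADD       [3484]
DUP       [3484, 3484]
DUP       [3484, 3484, 3484]
ROT       [3484, 3484, 3484]
SUB       [3484, 0]
SWAP      [0, 3484]
NEG       [0, -3484]
PUSH 1    [0, -3484, 1]
PUSH 35   [0, -3484, 1, 35]
ROT       [0, 1, 35, -3484]
DUP       [0, 1, 35, -3484, -3484]
POP       [0, 1, 35, -3484]
ADD       [0, 1, -3449]
POP       [0, 1]
GT        [0]
NEG       [0]
PUSH 43   [0, 43]
STORE 2   [0]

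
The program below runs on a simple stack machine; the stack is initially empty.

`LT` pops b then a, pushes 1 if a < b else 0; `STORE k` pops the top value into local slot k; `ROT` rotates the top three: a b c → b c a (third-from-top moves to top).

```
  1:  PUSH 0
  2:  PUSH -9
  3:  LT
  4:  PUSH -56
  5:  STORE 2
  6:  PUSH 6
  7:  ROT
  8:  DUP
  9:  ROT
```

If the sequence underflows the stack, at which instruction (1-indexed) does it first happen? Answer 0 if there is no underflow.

7

PUSH 0    [0]
PUSH -9   [0, -9]
LT        [0]
PUSH -56  [0, -56]
STORE 2   [0]
PUSH 6    [0, 6]
ROT  — needs 3 operands, stack has 2 → underflow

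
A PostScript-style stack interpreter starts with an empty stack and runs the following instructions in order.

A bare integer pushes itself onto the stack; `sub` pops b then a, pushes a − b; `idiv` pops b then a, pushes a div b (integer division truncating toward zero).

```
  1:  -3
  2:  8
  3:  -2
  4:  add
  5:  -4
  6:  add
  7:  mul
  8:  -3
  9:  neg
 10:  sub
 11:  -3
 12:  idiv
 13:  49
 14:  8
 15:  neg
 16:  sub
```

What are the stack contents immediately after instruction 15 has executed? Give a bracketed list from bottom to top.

-3   → -3
8    → -3 8
-2   → -3 8 -2
add  → -3 6
-4   → -3 6 -4
add  → -3 2
mul  → -6
-3   → -6 -3
neg  → -6 3
sub  → -9
-3   → -9 -3
idiv → 3
49   → 3 49
8    → 3 49 8
neg  → 3 49 -8

[3, 49, -8]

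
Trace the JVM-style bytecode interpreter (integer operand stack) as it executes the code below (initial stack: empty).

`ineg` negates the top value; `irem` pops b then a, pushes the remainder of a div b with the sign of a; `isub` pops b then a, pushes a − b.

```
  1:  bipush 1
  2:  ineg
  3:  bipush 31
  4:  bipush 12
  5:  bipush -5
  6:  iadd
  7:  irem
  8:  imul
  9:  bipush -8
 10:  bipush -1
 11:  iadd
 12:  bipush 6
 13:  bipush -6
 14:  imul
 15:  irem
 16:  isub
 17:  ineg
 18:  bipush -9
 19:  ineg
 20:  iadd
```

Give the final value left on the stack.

3

bipush 1  -> [1]
ineg      -> [-1]
bipush 31 -> [-1, 31]
bipush 12 -> [-1, 31, 12]
bipush -5 -> [-1, 31, 12, -5]
iadd      -> [-1, 31, 7]
irem      -> [-1, 3]
imul      -> [-3]
bipush -8 -> [-3, -8]
bipush -1 -> [-3, -8, -1]
iadd      -> [-3, -9]
bipush 6  -> [-3, -9, 6]
bipush -6 -> [-3, -9, 6, -6]
imul      -> [-3, -9, -36]
irem      -> [-3, -9]
isub      -> [6]
ineg      -> [-6]
bipush -9 -> [-6, -9]
ineg      -> [-6, 9]
iadd      -> [3]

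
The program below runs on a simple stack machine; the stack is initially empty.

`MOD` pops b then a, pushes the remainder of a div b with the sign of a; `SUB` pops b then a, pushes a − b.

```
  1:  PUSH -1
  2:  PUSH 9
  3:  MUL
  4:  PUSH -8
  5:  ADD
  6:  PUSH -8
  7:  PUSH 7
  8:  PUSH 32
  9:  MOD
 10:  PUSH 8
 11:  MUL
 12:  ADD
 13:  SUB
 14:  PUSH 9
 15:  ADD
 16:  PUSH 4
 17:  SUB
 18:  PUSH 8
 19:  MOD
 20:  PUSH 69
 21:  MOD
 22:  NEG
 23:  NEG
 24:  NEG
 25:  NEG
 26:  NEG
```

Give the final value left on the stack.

PUSH -1 -> [-1]
PUSH 9  -> [-1, 9]
MUL     -> [-9]
PUSH -8 -> [-9, -8]
ADD     -> [-17]
PUSH -8 -> [-17, -8]
PUSH 7  -> [-17, -8, 7]
PUSH 32 -> [-17, -8, 7, 32]
MOD     -> [-17, -8, 7]
PUSH 8  -> [-17, -8, 7, 8]
MUL     -> [-17, -8, 56]
ADD     -> [-17, 48]
SUB     -> [-65]
PUSH 9  -> [-65, 9]
ADD     -> [-56]
PUSH 4  -> [-56, 4]
SUB     -> [-60]
PUSH 8  -> [-60, 8]
MOD     -> [-4]
PUSH 69 -> [-4, 69]
MOD     -> [-4]
NEG     -> [4]
NEG     -> [-4]
NEG     -> [4]
NEG     -> [-4]
NEG     -> [4]

4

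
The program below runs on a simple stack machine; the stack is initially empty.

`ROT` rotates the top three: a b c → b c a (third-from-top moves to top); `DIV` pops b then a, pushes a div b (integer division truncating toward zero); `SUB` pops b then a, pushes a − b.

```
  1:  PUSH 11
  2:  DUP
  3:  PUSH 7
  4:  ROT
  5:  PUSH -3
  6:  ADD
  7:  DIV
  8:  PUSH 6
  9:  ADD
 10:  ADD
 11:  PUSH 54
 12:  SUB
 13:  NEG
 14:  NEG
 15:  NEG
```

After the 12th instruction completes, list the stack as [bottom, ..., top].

PUSH 11 -> [11]
DUP     -> [11, 11]
PUSH 7  -> [11, 11, 7]
ROT     -> [11, 7, 11]
PUSH -3 -> [11, 7, 11, -3]
ADD     -> [11, 7, 8]
DIV     -> [11, 0]
PUSH 6  -> [11, 0, 6]
ADD     -> [11, 6]
ADD     -> [17]
PUSH 54 -> [17, 54]
SUB     -> [-37]

[-37]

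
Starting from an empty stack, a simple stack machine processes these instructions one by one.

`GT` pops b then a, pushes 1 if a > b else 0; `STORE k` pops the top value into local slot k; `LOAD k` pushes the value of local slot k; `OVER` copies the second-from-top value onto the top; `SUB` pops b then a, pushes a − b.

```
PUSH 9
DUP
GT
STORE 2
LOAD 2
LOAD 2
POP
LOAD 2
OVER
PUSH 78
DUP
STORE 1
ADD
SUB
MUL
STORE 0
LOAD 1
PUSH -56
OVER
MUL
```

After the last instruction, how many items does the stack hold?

PUSH 9   : 9
DUP      : 9 9
GT       : 0
STORE 2  : (empty)
LOAD 2   : 0
LOAD 2   : 0 0
POP      : 0
LOAD 2   : 0 0
OVER     : 0 0 0
PUSH 78  : 0 0 0 78
DUP      : 0 0 0 78 78
STORE 1  : 0 0 0 78
ADD      : 0 0 78
SUB      : 0 -78
MUL      : 0
STORE 0  : (empty)
LOAD 1   : 78
PUSH -56 : 78 -56
OVER     : 78 -56 78
MUL      : 78 -4368

2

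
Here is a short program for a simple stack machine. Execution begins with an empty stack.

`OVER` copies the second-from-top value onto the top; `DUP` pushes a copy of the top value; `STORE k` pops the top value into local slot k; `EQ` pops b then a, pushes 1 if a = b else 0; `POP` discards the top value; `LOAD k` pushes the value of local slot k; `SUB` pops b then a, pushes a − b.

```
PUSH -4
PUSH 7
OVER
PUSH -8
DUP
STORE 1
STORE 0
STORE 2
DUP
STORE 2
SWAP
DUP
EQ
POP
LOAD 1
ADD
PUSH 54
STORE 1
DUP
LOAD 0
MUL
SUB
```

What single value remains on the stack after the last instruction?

-9

PUSH -4  -4
PUSH 7   -4 7
OVER     -4 7 -4
PUSH -8  -4 7 -4 -8
DUP      -4 7 -4 -8 -8
STORE 1  -4 7 -4 -8
STORE 0  -4 7 -4
STORE 2  -4 7
DUP      -4 7 7
STORE 2  -4 7
SWAP     7 -4
DUP      7 -4 -4
EQ       7 1
POP      7
LOAD 1   7 -8
ADD      -1
PUSH 54  -1 54
STORE 1  -1
DUP      -1 -1
LOAD 0   -1 -1 -8
MUL      -1 8
SUB      -9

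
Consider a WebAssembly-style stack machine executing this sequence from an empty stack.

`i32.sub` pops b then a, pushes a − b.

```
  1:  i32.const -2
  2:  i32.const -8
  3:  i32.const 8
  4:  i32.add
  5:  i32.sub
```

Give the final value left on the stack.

i32.const -2 -> [-2]
i32.const -8 -> [-2, -8]
i32.const 8  -> [-2, -8, 8]
i32.add      -> [-2, 0]
i32.sub      -> [-2]

-2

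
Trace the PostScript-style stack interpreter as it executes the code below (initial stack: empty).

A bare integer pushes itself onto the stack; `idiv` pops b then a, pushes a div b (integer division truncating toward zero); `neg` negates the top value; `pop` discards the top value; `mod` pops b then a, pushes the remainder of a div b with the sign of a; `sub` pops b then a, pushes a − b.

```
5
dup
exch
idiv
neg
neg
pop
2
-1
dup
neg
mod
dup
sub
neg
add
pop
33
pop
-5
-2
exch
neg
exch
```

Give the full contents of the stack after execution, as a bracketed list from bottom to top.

5    → [5]
dup  → [5, 5]
exch → [5, 5]
idiv → [1]
neg  → [-1]
neg  → [1]
pop  → []
2    → [2]
-1   → [2, -1]
dup  → [2, -1, -1]
neg  → [2, -1, 1]
mod  → [2, 0]
dup  → [2, 0, 0]
sub  → [2, 0]
neg  → [2, 0]
add  → [2]
pop  → []
33   → [33]
pop  → []
-5   → [-5]
-2   → [-5, -2]
exch → [-2, -5]
neg  → [-2, 5]
exch → [5, -2]

[5, -2]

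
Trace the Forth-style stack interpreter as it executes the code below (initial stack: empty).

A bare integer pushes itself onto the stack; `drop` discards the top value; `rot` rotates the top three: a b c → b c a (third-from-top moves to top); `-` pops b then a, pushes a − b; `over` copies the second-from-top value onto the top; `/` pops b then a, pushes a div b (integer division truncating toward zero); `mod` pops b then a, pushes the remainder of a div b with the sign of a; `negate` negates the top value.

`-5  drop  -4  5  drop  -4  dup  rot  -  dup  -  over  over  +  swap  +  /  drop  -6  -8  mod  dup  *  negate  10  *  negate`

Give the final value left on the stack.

-5     -> -5
drop   -> (empty)
-4     -> -4
5      -> -4 5
drop   -> -4
-4     -> -4 -4
dup    -> -4 -4 -4
rot    -> -4 -4 -4
-      -> -4 0
dup    -> -4 0 0
-      -> -4 0
over   -> -4 0 -4
over   -> -4 0 -4 0
+      -> -4 0 -4
swap   -> -4 -4 0
+      -> -4 -4
/      -> 1
drop   -> (empty)
-6     -> -6
-8     -> -6 -8
mod    -> -6
dup    -> -6 -6
*      -> 36
negate -> -36
10     -> -36 10
*      -> -360
negate -> 360

360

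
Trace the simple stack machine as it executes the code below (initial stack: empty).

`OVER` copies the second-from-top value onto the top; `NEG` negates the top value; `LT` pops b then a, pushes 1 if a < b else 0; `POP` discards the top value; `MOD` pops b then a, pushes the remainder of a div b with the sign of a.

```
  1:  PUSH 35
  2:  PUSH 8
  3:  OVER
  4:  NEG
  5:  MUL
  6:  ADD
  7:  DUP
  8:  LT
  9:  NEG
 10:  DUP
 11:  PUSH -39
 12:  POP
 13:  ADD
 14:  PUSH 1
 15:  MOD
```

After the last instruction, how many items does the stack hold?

PUSH 35  : 35
PUSH 8   : 35 8
OVER     : 35 8 35
NEG      : 35 8 -35
MUL      : 35 -280
ADD      : -245
DUP      : -245 -245
LT       : 0
NEG      : 0
DUP      : 0 0
PUSH -39 : 0 0 -39
POP      : 0 0
ADD      : 0
PUSH 1   : 0 1
MOD      : 0

1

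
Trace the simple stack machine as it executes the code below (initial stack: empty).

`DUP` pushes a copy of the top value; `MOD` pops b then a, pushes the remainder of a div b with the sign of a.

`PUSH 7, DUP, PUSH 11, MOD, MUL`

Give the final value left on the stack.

49

PUSH 7   [7]
DUP      [7, 7]
PUSH 11  [7, 7, 11]
MOD      [7, 7]
MUL      [49]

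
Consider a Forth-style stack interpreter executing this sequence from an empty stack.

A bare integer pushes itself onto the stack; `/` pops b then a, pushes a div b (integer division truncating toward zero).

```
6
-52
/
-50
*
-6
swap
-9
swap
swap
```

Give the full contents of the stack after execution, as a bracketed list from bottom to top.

6     6
-52   6 -52
/     0
-50   0 -50
*     0
-6    0 -6
swap  -6 0
-9    -6 0 -9
swap  -6 -9 0
swap  -6 0 -9

[-6, 0, -9]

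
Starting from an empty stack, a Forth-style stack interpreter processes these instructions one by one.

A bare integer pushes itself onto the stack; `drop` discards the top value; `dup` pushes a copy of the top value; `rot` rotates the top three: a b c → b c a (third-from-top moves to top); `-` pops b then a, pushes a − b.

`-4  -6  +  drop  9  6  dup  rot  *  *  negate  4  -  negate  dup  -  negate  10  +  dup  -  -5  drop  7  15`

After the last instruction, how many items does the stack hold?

-4     → [-4]
-6     → [-4, -6]
+      → [-10]
drop   → []
9      → [9]
6      → [9, 6]
dup    → [9, 6, 6]
rot    → [6, 6, 9]
*      → [6, 54]
*      → [324]
negate → [-324]
4      → [-324, 4]
-      → [-328]
negate → [328]
dup    → [328, 328]
-      → [0]
negate → [0]
10     → [0, 10]
+      → [10]
dup    → [10, 10]
-      → [0]
-5     → [0, -5]
drop   → [0]
7      → [0, 7]
15     → [0, 7, 15]

3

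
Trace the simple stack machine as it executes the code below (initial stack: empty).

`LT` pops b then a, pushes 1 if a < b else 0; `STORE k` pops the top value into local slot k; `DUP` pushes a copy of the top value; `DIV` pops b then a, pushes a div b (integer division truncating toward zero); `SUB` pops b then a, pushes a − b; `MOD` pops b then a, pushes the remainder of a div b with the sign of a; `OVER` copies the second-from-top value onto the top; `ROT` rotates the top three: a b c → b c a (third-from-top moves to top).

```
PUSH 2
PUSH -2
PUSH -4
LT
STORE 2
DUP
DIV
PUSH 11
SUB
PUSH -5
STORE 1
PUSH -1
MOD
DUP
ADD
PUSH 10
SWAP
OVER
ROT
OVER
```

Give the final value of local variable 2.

PUSH 2  -> [2]
PUSH -2 -> [2, -2]
PUSH -4 -> [2, -2, -4]
LT      -> [2, 0]
STORE 2 -> [2]
DUP     -> [2, 2]
DIV     -> [1]
PUSH 11 -> [1, 11]
SUB     -> [-10]
PUSH -5 -> [-10, -5]
STORE 1 -> [-10]
PUSH -1 -> [-10, -1]
MOD     -> [0]
DUP     -> [0, 0]
ADD     -> [0]
PUSH 10 -> [0, 10]
SWAP    -> [10, 0]
OVER    -> [10, 0, 10]
ROT     -> [0, 10, 10]
OVER    -> [0, 10, 10, 10]

0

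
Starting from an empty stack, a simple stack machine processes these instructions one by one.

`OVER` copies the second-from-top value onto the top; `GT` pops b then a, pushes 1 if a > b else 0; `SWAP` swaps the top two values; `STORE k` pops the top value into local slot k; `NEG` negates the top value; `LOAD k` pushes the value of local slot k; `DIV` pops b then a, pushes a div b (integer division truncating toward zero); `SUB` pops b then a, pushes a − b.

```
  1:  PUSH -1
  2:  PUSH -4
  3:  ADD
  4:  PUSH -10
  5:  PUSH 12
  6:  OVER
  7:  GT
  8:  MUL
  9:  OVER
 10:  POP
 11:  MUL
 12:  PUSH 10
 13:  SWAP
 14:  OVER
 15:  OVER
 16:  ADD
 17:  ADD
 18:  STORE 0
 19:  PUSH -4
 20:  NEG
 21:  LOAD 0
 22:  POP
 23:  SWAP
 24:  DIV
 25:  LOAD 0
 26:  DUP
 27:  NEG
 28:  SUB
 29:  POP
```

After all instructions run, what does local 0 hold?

110

PUSH -1   -1
PUSH -4   -1 -4
ADD       -5
PUSH -10  -5 -10
PUSH 12   -5 -10 12
OVER      -5 -10 12 -10
GT        -5 -10 1
MUL       -5 -10
OVER      -5 -10 -5
POP       -5 -10
MUL       50
PUSH 10   50 10
SWAP      10 50
OVER      10 50 10
OVER      10 50 10 50
ADD       10 50 60
ADD       10 110
STORE 0   10
PUSH -4   10 -4
NEG       10 4
LOAD 0    10 4 110
POP       10 4
SWAP      4 10
DIV       0
LOAD 0    0 110
DUP       0 110 110
NEG       0 110 -110
SUB       0 220
POP       0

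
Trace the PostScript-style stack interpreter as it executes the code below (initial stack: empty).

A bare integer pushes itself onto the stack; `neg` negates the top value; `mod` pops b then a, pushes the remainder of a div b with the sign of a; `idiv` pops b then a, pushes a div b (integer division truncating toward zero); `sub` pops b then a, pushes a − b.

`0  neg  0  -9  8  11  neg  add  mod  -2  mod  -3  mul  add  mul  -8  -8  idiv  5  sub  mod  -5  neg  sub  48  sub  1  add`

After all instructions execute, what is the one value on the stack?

0    -> [0]
neg  -> [0]
0    -> [0, 0]
-9   -> [0, 0, -9]
8    -> [0, 0, -9, 8]
11   -> [0, 0, -9, 8, 11]
neg  -> [0, 0, -9, 8, -11]
add  -> [0, 0, -9, -3]
mod  -> [0, 0, 0]
-2   -> [0, 0, 0, -2]
mod  -> [0, 0, 0]
-3   -> [0, 0, 0, -3]
mul  -> [0, 0, 0]
add  -> [0, 0]
mul  -> [0]
-8   -> [0, -8]
-8   -> [0, -8, -8]
idiv -> [0, 1]
5    -> [0, 1, 5]
sub  -> [0, -4]
mod  -> [0]
-5   -> [0, -5]
neg  -> [0, 5]
sub  -> [-5]
48   -> [-5, 48]
sub  -> [-53]
1    -> [-53, 1]
add  -> [-52]

-52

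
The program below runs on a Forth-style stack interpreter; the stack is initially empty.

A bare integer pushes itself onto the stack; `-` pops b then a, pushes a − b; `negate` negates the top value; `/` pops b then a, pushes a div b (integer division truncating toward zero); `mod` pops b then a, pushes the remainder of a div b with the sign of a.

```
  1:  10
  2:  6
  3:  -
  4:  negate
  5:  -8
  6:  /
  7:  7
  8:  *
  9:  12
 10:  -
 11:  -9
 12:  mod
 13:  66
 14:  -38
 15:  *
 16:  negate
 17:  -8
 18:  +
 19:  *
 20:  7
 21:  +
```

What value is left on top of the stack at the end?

10     → 10
6      → 10 6
-      → 4
negate → -4
-8     → -4 -8
/      → 0
7      → 0 7
*      → 0
12     → 0 12
-      → -12
-9     → -12 -9
mod    → -3
66     → -3 66
-38    → -3 66 -38
*      → -3 -2508
negate → -3 2508
-8     → -3 2508 -8
+      → -3 2500
*      → -7500
7      → -7500 7
+      → -7493

-7493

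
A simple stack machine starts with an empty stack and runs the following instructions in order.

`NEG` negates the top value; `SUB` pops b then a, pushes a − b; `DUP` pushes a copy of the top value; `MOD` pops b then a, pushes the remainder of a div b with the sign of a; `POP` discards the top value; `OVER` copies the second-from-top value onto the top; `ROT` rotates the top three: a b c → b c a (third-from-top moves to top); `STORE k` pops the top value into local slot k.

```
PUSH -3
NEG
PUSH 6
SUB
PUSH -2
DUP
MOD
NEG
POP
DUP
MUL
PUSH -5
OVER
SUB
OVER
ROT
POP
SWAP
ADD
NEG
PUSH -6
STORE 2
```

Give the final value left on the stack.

PUSH -3 : -3
NEG     : 3
PUSH 6  : 3 6
SUB     : -3
PUSH -2 : -3 -2
DUP     : -3 -2 -2
MOD     : -3 0
NEG     : -3 0
POP     : -3
DUP     : -3 -3
MUL     : 9
PUSH -5 : 9 -5
OVER    : 9 -5 9
SUB     : 9 -14
OVER    : 9 -14 9
ROT     : -14 9 9
POP     : -14 9
SWAP    : 9 -14
ADD     : -5
NEG     : 5
PUSH -6 : 5 -6
STORE 2 : 5

5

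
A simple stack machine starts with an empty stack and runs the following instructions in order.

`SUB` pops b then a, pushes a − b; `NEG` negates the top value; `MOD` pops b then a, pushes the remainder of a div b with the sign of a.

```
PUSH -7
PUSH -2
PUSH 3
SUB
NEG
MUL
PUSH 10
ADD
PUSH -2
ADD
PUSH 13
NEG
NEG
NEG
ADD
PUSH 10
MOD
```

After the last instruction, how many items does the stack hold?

PUSH -7  [-7]
PUSH -2  [-7, -2]
PUSH 3   [-7, -2, 3]
SUB      [-7, -5]
NEG      [-7, 5]
MUL      [-35]
PUSH 10  [-35, 10]
ADD      [-25]
PUSH -2  [-25, -2]
ADD      [-27]
PUSH 13  [-27, 13]
NEG      [-27, -13]
NEG      [-27, 13]
NEG      [-27, -13]
ADD      [-40]
PUSH 10  [-40, 10]
MOD      [0]

1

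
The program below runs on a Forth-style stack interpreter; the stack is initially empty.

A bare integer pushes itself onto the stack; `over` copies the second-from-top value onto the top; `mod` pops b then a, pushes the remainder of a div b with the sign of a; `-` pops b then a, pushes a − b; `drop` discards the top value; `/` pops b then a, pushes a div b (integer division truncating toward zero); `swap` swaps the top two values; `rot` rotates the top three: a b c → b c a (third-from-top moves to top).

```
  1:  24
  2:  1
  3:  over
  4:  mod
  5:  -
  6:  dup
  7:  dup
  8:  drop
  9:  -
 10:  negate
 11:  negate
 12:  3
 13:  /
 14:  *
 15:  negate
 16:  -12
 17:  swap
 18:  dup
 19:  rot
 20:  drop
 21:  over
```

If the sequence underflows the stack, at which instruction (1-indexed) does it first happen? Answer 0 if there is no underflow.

14

24     -> [24]
1      -> [24, 1]
over   -> [24, 1, 24]
mod    -> [24, 1]
-      -> [23]
dup    -> [23, 23]
dup    -> [23, 23, 23]
drop   -> [23, 23]
-      -> [0]
negate -> [0]
negate -> [0]
3      -> [0, 3]
/      -> [0]
*  — needs 2 operands, stack has 1 → underflow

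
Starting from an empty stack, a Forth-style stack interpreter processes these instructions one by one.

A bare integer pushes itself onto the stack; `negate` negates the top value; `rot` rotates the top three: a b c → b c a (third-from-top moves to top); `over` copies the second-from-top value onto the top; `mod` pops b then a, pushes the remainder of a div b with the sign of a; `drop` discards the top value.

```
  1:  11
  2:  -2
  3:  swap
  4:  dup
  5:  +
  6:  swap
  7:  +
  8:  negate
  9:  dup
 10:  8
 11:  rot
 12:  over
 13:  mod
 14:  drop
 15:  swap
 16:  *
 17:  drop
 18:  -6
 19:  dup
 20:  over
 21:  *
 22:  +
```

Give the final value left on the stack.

11     : [11]
-2     : [11, -2]
swap   : [-2, 11]
dup    : [-2, 11, 11]
+      : [-2, 22]
swap   : [22, -2]
+      : [20]
negate : [-20]
dup    : [-20, -20]
8      : [-20, -20, 8]
rot    : [-20, 8, -20]
over   : [-20, 8, -20, 8]
mod    : [-20, 8, -4]
drop   : [-20, 8]
swap   : [8, -20]
*      : [-160]
drop   : []
-6     : [-6]
dup    : [-6, -6]
over   : [-6, -6, -6]
*      : [-6, 36]
+      : [30]

30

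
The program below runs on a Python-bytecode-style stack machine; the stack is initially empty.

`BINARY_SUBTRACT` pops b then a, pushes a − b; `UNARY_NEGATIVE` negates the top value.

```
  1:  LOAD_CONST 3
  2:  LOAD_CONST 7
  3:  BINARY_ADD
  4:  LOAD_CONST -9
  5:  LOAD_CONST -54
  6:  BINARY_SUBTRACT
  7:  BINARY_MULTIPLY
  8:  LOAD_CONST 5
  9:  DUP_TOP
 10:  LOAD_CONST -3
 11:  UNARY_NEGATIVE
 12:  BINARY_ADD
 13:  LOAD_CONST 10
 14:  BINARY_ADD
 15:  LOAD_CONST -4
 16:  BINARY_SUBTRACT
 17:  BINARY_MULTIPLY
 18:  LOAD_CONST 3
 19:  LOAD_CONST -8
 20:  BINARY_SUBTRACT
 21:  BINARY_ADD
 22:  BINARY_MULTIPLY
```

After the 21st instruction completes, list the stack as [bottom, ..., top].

[450, 121]

LOAD_CONST 3     3
LOAD_CONST 7     3 7
BINARY_ADD       10
LOAD_CONST -9    10 -9
LOAD_CONST -54   10 -9 -54
BINARY_SUBTRACT  10 45
BINARY_MULTIPLY  450
LOAD_CONST 5     450 5
DUP_TOP          450 5 5
LOAD_CONST -3    450 5 5 -3
UNARY_NEGATIVE   450 5 5 3
BINARY_ADD       450 5 8
LOAD_CONST 10    450 5 8 10
BINARY_ADD       450 5 18
LOAD_CONST -4    450 5 18 -4
BINARY_SUBTRACT  450 5 22
BINARY_MULTIPLY  450 110
LOAD_CONST 3     450 110 3
LOAD_CONST -8    450 110 3 -8
BINARY_SUBTRACT  450 110 11
BINARY_ADD       450 121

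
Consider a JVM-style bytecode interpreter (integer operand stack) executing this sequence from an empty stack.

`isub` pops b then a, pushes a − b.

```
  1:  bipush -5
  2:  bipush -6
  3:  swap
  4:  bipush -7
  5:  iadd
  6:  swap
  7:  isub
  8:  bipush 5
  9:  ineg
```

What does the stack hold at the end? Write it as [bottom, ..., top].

bipush -5 : [-5]
bipush -6 : [-5, -6]
swap      : [-6, -5]
bipush -7 : [-6, -5, -7]
iadd      : [-6, -12]
swap      : [-12, -6]
isub      : [-6]
bipush 5  : [-6, 5]
ineg      : [-6, -5]

[-6, -5]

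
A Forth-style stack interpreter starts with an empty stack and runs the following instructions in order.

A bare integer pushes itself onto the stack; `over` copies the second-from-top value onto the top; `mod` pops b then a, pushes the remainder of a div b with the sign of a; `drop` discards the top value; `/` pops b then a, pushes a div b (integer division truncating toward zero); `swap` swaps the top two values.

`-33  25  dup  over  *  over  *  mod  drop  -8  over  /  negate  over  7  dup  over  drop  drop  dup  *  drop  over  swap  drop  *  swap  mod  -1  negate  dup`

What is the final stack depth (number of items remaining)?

-33    -> [-33]
25     -> [-33, 25]
dup    -> [-33, 25, 25]
over   -> [-33, 25, 25, 25]
*      -> [-33, 25, 625]
over   -> [-33, 25, 625, 25]
*      -> [-33, 25, 15625]
mod    -> [-33, 25]
drop   -> [-33]
-8     -> [-33, -8]
over   -> [-33, -8, -33]
/      -> [-33, 0]
negate -> [-33, 0]
over   -> [-33, 0, -33]
7      -> [-33, 0, -33, 7]
dup    -> [-33, 0, -33, 7, 7]
over   -> [-33, 0, -33, 7, 7, 7]
drop   -> [-33, 0, -33, 7, 7]
drop   -> [-33, 0, -33, 7]
dup    -> [-33, 0, -33, 7, 7]
*      -> [-33, 0, -33, 49]
drop   -> [-33, 0, -33]
over   -> [-33, 0, -33, 0]
swap   -> [-33, 0, 0, -33]
drop   -> [-33, 0, 0]
*      -> [-33, 0]
swap   -> [0, -33]
mod    -> [0]
-1     -> [0, -1]
negate -> [0, 1]
dup    -> [0, 1, 1]

3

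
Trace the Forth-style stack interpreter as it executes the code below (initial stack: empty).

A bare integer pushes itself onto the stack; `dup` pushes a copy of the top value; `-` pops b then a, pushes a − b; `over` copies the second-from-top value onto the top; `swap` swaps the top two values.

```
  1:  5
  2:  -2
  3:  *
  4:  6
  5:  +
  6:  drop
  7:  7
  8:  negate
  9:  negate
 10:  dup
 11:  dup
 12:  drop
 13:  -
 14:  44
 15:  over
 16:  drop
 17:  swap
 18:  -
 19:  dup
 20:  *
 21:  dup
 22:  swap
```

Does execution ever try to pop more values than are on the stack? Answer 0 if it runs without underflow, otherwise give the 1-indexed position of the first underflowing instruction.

0

5      -> 5
-2     -> 5 -2
*      -> -10
6      -> -10 6
+      -> -4
drop   -> (empty)
7      -> 7
negate -> -7
negate -> 7
dup    -> 7 7
dup    -> 7 7 7
drop   -> 7 7
-      -> 0
44     -> 0 44
over   -> 0 44 0
drop   -> 0 44
swap   -> 44 0
-      -> 44
dup    -> 44 44
*      -> 1936
dup    -> 1936 1936
swap   -> 1936 1936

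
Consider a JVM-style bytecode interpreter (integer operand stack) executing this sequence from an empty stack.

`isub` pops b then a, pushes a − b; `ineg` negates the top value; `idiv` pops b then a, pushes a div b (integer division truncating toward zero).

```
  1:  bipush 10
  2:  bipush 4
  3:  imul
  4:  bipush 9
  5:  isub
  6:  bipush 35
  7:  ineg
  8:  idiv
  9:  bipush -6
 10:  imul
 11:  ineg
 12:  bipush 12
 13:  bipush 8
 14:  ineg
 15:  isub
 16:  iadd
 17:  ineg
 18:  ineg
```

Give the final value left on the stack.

bipush 10 → [10]
bipush 4  → [10, 4]
imul      → [40]
bipush 9  → [40, 9]
isub      → [31]
bipush 35 → [31, 35]
ineg      → [31, -35]
idiv      → [0]
bipush -6 → [0, -6]
imul      → [0]
ineg      → [0]
bipush 12 → [0, 12]
bipush 8  → [0, 12, 8]
ineg      → [0, 12, -8]
isub      → [0, 20]
iadd      → [20]
ineg      → [-20]
ineg      → [20]

20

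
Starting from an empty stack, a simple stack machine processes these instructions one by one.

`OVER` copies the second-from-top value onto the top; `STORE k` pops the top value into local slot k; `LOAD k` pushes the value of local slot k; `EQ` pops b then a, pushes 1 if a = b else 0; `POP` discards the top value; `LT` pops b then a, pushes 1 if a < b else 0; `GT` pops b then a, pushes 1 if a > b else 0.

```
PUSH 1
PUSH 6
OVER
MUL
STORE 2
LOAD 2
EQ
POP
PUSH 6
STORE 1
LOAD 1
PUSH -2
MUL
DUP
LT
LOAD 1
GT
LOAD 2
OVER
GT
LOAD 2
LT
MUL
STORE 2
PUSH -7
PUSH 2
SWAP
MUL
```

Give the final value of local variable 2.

0

PUSH 1  → 1
PUSH 6  → 1 6
OVER    → 1 6 1
MUL     → 1 6
STORE 2 → 1
LOAD 2  → 1 6
EQ      → 0
POP     → (empty)
PUSH 6  → 6
STORE 1 → (empty)
LOAD 1  → 6
PUSH -2 → 6 -2
MUL     → -12
DUP     → -12 -12
LT      → 0
LOAD 1  → 0 6
GT      → 0
LOAD 2  → 0 6
OVER    → 0 6 0
GT      → 0 1
LOAD 2  → 0 1 6
LT      → 0 1
MUL     → 0
STORE 2 → (empty)
PUSH -7 → -7
PUSH 2  → -7 2
SWAP    → 2 -7
MUL     → -14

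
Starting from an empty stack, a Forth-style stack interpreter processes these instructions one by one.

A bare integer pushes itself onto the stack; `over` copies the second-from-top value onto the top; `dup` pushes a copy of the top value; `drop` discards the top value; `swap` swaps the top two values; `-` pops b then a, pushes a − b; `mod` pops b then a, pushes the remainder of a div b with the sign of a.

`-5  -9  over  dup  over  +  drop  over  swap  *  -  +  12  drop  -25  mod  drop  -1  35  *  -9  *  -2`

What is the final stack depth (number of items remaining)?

-5   -> [-5]
-9   -> [-5, -9]
over -> [-5, -9, -5]
dup  -> [-5, -9, -5, -5]
over -> [-5, -9, -5, -5, -5]
+    -> [-5, -9, -5, -10]
drop -> [-5, -9, -5]
over -> [-5, -9, -5, -9]
swap -> [-5, -9, -9, -5]
*    -> [-5, -9, 45]
-    -> [-5, -54]
+    -> [-59]
12   -> [-59, 12]
drop -> [-59]
-25  -> [-59, -25]
mod  -> [-9]
drop -> []
-1   -> [-1]
35   -> [-1, 35]
*    -> [-35]
-9   -> [-35, -9]
*    -> [315]
-2   -> [315, -2]

2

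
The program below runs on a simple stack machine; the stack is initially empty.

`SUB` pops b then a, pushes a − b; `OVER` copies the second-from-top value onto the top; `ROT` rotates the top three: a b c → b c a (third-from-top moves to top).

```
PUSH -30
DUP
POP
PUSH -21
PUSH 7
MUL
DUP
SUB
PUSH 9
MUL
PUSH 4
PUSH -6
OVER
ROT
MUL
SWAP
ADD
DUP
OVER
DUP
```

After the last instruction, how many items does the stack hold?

PUSH -30 -> [-30]
DUP      -> [-30, -30]
POP      -> [-30]
PUSH -21 -> [-30, -21]
PUSH 7   -> [-30, -21, 7]
MUL      -> [-30, -147]
DUP      -> [-30, -147, -147]
SUB      -> [-30, 0]
PUSH 9   -> [-30, 0, 9]
MUL      -> [-30, 0]
PUSH 4   -> [-30, 0, 4]
PUSH -6  -> [-30, 0, 4, -6]
OVER     -> [-30, 0, 4, -6, 4]
ROT      -> [-30, 0, -6, 4, 4]
MUL      -> [-30, 0, -6, 16]
SWAP     -> [-30, 0, 16, -6]
ADD      -> [-30, 0, 10]
DUP      -> [-30, 0, 10, 10]
OVER     -> [-30, 0, 10, 10, 10]
DUP      -> [-30, 0, 10, 10, 10, 10]

6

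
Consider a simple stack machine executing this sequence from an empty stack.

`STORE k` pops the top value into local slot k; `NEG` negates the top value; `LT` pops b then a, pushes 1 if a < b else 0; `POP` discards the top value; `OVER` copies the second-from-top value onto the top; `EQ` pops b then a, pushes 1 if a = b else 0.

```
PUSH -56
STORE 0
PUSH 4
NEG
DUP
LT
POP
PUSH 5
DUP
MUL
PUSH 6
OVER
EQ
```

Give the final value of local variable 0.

-56

PUSH -56  -56
STORE 0   (empty)
PUSH 4    4
NEG       -4
DUP       -4 -4
LT        0
POP       (empty)
PUSH 5    5
DUP       5 5
MUL       25
PUSH 6    25 6
OVER      25 6 25
EQ        25 0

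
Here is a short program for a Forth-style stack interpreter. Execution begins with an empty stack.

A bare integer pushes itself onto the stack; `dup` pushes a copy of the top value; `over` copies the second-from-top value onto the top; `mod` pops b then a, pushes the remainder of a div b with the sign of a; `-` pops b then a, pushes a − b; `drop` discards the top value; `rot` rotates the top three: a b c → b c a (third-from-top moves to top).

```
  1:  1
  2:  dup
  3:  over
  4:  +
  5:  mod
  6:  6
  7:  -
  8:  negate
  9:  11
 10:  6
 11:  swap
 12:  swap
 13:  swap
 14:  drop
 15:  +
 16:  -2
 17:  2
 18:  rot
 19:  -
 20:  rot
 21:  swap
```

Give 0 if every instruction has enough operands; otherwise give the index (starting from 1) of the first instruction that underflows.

20

1      -> [1]
dup    -> [1, 1]
over   -> [1, 1, 1]
+      -> [1, 2]
mod    -> [1]
6      -> [1, 6]
-      -> [-5]
negate -> [5]
11     -> [5, 11]
6      -> [5, 11, 6]
swap   -> [5, 6, 11]
swap   -> [5, 11, 6]
swap   -> [5, 6, 11]
drop   -> [5, 6]
+      -> [11]
-2     -> [11, -2]
2      -> [11, -2, 2]
rot    -> [-2, 2, 11]
-      -> [-2, -9]
rot  — needs 3 operands, stack has 2 → underflow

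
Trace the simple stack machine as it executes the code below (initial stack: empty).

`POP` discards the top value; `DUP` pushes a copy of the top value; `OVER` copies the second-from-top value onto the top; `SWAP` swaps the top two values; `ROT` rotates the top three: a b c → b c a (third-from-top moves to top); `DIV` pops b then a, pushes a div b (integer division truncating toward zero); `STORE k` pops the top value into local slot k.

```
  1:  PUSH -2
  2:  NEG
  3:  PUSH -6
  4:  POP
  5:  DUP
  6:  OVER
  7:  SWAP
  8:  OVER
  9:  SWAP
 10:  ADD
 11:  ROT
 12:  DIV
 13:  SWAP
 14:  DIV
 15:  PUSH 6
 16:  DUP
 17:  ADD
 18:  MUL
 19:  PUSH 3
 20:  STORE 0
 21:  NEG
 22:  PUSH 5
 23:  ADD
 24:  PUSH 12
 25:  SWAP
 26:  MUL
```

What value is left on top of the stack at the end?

PUSH -2  -2
NEG      2
PUSH -6  2 -6
POP      2
DUP      2 2
OVER     2 2 2
SWAP     2 2 2
OVER     2 2 2 2
SWAP     2 2 2 2
ADD      2 2 4
ROT      2 4 2
DIV      2 2
SWAP     2 2
DIV      1
PUSH 6   1 6
DUP      1 6 6
ADD      1 12
MUL      12
PUSH 3   12 3
STORE 0  12
NEG      -12
PUSH 5   -12 5
ADD      -7
PUSH 12  -7 12
SWAP     12 -7
MUL      -84

-84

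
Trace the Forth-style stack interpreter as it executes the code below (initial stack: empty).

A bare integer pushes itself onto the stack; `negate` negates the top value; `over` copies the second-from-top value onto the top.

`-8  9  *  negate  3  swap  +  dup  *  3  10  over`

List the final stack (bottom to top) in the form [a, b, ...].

[5625, 3, 10, 3]

-8     → [-8]
9      → [-8, 9]
*      → [-72]
negate → [72]
3      → [72, 3]
swap   → [3, 72]
+      → [75]
dup    → [75, 75]
*      → [5625]
3      → [5625, 3]
10     → [5625, 3, 10]
over   → [5625, 3, 10, 3]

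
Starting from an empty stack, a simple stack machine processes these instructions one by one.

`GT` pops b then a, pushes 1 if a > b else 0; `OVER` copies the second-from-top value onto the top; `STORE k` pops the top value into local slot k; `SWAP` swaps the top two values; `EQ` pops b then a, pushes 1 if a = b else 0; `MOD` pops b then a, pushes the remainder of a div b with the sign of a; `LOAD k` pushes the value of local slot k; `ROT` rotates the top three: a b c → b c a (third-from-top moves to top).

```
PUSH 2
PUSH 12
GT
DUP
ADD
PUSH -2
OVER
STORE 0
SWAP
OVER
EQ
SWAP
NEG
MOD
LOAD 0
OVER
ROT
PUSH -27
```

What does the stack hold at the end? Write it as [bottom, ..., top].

[0, 0, 0, -27]

PUSH 2   -> [2]
PUSH 12  -> [2, 12]
GT       -> [0]
DUP      -> [0, 0]
ADD      -> [0]
PUSH -2  -> [0, -2]
OVER     -> [0, -2, 0]
STORE 0  -> [0, -2]
SWAP     -> [-2, 0]
OVER     -> [-2, 0, -2]
EQ       -> [-2, 0]
SWAP     -> [0, -2]
NEG      -> [0, 2]
MOD      -> [0]
LOAD 0   -> [0, 0]
OVER     -> [0, 0, 0]
ROT      -> [0, 0, 0]
PUSH -27 -> [0, 0, 0, -27]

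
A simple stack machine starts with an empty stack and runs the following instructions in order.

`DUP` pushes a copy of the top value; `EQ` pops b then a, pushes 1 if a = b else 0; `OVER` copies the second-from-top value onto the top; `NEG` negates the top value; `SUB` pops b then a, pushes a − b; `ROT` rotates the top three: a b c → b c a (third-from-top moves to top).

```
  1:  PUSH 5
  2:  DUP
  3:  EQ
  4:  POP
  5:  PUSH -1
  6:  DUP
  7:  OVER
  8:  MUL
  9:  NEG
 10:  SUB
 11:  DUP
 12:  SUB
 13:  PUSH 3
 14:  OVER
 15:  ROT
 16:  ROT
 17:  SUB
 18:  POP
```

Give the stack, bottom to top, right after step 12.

[0]

PUSH 5  -> 5
DUP     -> 5 5
EQ      -> 1
POP     -> (empty)
PUSH -1 -> -1
DUP     -> -1 -1
OVER    -> -1 -1 -1
MUL     -> -1 1
NEG     -> -1 -1
SUB     -> 0
DUP     -> 0 0
SUB     -> 0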